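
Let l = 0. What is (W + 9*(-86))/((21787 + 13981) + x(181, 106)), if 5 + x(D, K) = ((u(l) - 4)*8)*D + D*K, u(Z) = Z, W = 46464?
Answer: 45690/49157 ≈ 0.92947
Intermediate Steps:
x(D, K) = -5 - 32*D + D*K (x(D, K) = -5 + (((0 - 4)*8)*D + D*K) = -5 + ((-4*8)*D + D*K) = -5 + (-32*D + D*K) = -5 - 32*D + D*K)
(W + 9*(-86))/((21787 + 13981) + x(181, 106)) = (46464 + 9*(-86))/((21787 + 13981) + (-5 - 32*181 + 181*106)) = (46464 - 774)/(35768 + (-5 - 5792 + 19186)) = 45690/(35768 + 13389) = 45690/49157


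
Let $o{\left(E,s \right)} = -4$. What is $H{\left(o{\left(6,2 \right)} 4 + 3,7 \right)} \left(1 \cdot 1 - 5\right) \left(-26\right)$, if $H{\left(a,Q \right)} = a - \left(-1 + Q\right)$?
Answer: $-1976$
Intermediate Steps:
$H{\left(a,Q \right)} = 1 + a - Q$ ($H{\left(a,Q \right)} = a - \left(-1 + Q\right) = 1 + a - Q$)
$H{\left(o{\left(6,2 \right)} 4 + 3,7 \right)} \left(1 \cdot 1 - 5\right) \left(-26\right) = \left(1 + \left(\left(-4\right) 4 + 3\right) - 7\right) \left(1 \cdot 1 - 5\right) \left(-26\right) = \left(1 + \left(-16 + 3\right) - 7\right) \left(1 - 5\right) \left(-26\right) = \left(1 - 13 - 7\right) \left(-4\right) \left(-26\right) = \left(-19\right) \left(-4\right) \left(-26\right) = 76 \left(-26\right) = -1976$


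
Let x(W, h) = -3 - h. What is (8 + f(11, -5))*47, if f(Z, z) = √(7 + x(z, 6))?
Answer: 376 + 47*I*√2 ≈ 376.0 + 66.468*I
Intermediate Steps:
f(Z, z) = I*√2 (f(Z, z) = √(7 + (-3 - 1*6)) = √(7 + (-3 - 6)) = √(7 - 9) = √(-2) = I*√2)
(8 + f(11, -5))*47 = (8 + I*√2)*47 = 376 + 47*I*√2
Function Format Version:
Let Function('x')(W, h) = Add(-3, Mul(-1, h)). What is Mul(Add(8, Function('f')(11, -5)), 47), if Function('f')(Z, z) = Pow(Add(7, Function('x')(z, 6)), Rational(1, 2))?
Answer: Add(376, Mul(47, I, Pow(2, Rational(1, 2)))) ≈ Add(376.00, Mul(66.468, I))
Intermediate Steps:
Function('f')(Z, z) = Mul(I, Pow(2, Rational(1, 2))) (Function('f')(Z, z) = Pow(Add(7, Add(-3, Mul(-1, 6))), Rational(1, 2)) = Pow(Add(7, Add(-3, -6)), Rational(1, 2)) = Pow(Add(7, -9), Rational(1, 2)) = Pow(-2, Rational(1, 2)) = Mul(I, Pow(2, Rational(1, 2))))
Mul(Add(8, Function('f')(11, -5)), 47) = Mul(Add(8, Mul(I, Pow(2, Rational(1, 2)))), 47) = Add(376, Mul(47, I, Pow(2, Rational(1, 2))))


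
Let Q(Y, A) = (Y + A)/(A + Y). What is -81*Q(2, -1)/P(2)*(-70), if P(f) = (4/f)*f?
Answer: 2835/2 ≈ 1417.5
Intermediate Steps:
Q(Y, A) = 1 (Q(Y, A) = (A + Y)/(A + Y) = 1)
P(f) = 4
-81*Q(2, -1)/P(2)*(-70) = -81/4*(-70) = 2835/2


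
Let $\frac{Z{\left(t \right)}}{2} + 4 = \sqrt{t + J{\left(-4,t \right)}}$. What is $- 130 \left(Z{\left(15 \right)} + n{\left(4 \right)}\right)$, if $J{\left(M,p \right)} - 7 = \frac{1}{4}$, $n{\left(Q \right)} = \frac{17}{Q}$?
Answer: $\frac{975}{2} - 130 \sqrt{89} \approx -738.92$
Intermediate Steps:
$J{\left(M,p \right)} = \frac{29}{4}$ ($J{\left(M,p \right)} = 7 + \frac{1}{4} = \frac{29}{4}$)
$Z{\left(t \right)} = -8 + 2 \sqrt{\frac{29}{4} + t}$ ($Z{\left(t \right)} = -8 + 2 \sqrt{t + \frac{29}{4}} = -8 + 2 \sqrt{\frac{29}{4} + t}$)
$- 130 \left(Z{\left(15 \right)} + n{\left(4 \right)}\right) = - 130 \left(\left(-8 + \sqrt{29 + 4 \cdot 15}\right) + \frac{17}{4}\right) = - 130 \left(\left(-8 + \sqrt{29 + 60}\right) + 17 \cdot \frac{1}{4}\right) = - 130 \left(\left(-8 + \sqrt{89}\right) + \frac{17}{4}\right) = - 130 \left(- \frac{15}{4} + \sqrt{89}\right) = \frac{975}{2} - 130 \sqrt{89}$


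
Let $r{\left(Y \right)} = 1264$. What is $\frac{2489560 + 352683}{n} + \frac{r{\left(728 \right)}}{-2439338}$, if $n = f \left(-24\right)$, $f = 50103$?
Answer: $- \frac{3467355639871}{1466617821768} \approx -2.3642$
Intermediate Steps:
$n = -1202472$ ($n = 50103 \left(-24\right) = -1202472$)
$\frac{2489560 + 352683}{n} + \frac{r{\left(728 \right)}}{-2439338} = \frac{2489560 + 352683}{-1202472} + \frac{1264}{-2439338} = 2842243 \left(- \frac{1}{1202472}\right) + 1264 \left(- \frac{1}{2439338}\right) = - \frac{2842243}{1202472} - \frac{632}{1219669} = - \frac{3467355639871}{1466617821768}$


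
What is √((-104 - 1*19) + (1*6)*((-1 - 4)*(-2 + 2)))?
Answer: I*√123 ≈ 11.091*I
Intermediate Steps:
√((-104 - 1*19) + (1*6)*((-1 - 4)*(-2 + 2))) = √((-104 - 19) + 6*(-5*0)) = √(-123 + 6*0) = √(-123 + 0) = √(-123) = I*√123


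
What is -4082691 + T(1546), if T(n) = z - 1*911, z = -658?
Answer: -4084260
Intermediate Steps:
T(n) = -1569 (T(n) = -658 - 1*911 = -658 - 911 = -1569)
-4082691 + T(1546) = -4082691 - 1569 = -4084260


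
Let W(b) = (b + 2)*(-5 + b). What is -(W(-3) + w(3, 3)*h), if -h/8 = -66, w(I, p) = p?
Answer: -1592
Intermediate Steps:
h = 528 (h = -8*(-66) = 528)
W(b) = (-5 + b)*(2 + b) (W(b) = (2 + b)*(-5 + b) = (-5 + b)*(2 + b))
-(W(-3) + w(3, 3)*h) = -((-10 + (-3)² - 3*(-3)) + 3*528) = -((-10 + 9 + 9) + 1584) = -(8 + 1584) = -1*1592 = -1592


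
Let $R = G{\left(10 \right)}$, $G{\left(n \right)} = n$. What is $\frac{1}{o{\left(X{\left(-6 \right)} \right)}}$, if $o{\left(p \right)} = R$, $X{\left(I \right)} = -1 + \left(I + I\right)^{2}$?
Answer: $\frac{1}{10} \approx 0.1$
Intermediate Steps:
$R = 10$
$X{\left(I \right)} = -1 + 4 I^{2}$ ($X{\left(I \right)} = -1 + \left(2 I\right)^{2} = -1 + 4 I^{2}$)
$o{\left(p \right)} = 10$
$\frac{1}{o{\left(X{\left(-6 \right)} \right)}} = \frac{1}{10}$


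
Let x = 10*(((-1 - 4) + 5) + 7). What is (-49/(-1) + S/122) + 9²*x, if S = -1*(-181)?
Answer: 697899/122 ≈ 5720.5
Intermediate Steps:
S = 181
x = 70 (x = 10*((-5 + 5) + 7) = 10*(0 + 7) = 10*7 = 70)
(-49/(-1) + S/122) + 9²*x = (-49/(-1) + 181/122) + 9²*70 = (-49*(-1) + 181*(1/122)) + 81*70 = (49 + 181/122) + 5670 = 6159/122 + 5670 = 697899/122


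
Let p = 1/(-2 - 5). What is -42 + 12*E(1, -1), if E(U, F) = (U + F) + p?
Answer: -306/7 ≈ -43.714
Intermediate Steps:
p = -⅐ (p = 1/(-7) = -⅐ ≈ -0.14286)
E(U, F) = -⅐ + F + U (E(U, F) = (U + F) - ⅐ = (F + U) - ⅐ = -⅐ + F + U)
-42 + 12*E(1, -1) = -42 + 12*(-⅐ - 1 + 1) = -42 + 12*(-⅐) = -42 - 12/7 = -306/7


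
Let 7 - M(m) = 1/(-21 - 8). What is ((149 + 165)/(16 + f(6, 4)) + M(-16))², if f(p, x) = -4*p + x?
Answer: 17181025/3364 ≈ 5107.3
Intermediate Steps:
f(p, x) = x - 4*p
M(m) = 204/29 (M(m) = 7 - 1/(-21 - 8) = 7 - 1/(-29) = 7 - 1*(-1/29) = 7 + 1/29 = 204/29)
((149 + 165)/(16 + f(6, 4)) + M(-16))² = ((149 + 165)/(16 + (4 - 4*6)) + 204/29)² = (314/(16 + (4 - 24)) + 204/29)² = (314/(16 - 20) + 204/29)² = (314/(-4) + 204/29)² = (314*(-¼) + 204/29)² = (-157/2 + 204/29)² = (-4145/58)² = 17181025/3364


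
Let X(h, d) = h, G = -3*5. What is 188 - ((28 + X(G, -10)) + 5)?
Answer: 170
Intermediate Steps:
G = -15
188 - ((28 + X(G, -10)) + 5) = 188 - ((28 - 15) + 5) = 188 - (13 + 5) = 188 - 1*18 = 188 - 18 = 170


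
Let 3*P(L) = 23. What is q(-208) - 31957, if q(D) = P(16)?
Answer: -95848/3 ≈ -31949.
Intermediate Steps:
P(L) = 23/3 (P(L) = (⅓)*23 = 23/3)
q(D) = 23/3
q(-208) - 31957 = 23/3 - 31957 = -95848/3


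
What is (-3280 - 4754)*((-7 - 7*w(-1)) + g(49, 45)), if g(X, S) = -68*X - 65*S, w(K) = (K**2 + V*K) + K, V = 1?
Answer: 50268738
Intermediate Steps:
w(K) = K**2 + 2*K (w(K) = (K**2 + 1*K) + K = (K**2 + K) + K = (K + K**2) + K = K**2 + 2*K)
(-3280 - 4754)*((-7 - 7*w(-1)) + g(49, 45)) = (-3280 - 4754)*((-7 - (-7)*(2 - 1)) + (-68*49 - 65*45)) = -8034*((-7 - (-7)) + (-3332 - 2925)) = -8034*((-7 - 7*(-1)) - 6257) = -8034*((-7 + 7) - 6257) = -8034*(0 - 6257) = -8034*(-6257) = 50268738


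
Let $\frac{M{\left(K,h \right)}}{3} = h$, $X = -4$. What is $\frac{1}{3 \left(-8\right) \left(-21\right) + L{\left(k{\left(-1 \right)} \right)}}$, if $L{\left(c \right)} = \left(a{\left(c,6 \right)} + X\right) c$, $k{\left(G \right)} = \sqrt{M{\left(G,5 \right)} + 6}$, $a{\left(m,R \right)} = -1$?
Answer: $\frac{24}{12071} + \frac{5 \sqrt{21}}{253491} \approx 0.0020786$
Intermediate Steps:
$M{\left(K,h \right)} = 3 h$
$k{\left(G \right)} = \sqrt{21}$ ($k{\left(G \right)} = \sqrt{3 \cdot 5 + 6} = \sqrt{15 + 6} = \sqrt{21}$)
$L{\left(c \right)} = - 5 c$ ($L{\left(c \right)} = \left(-1 - 4\right) c = - 5 c$)
$\frac{1}{3 \left(-8\right) \left(-21\right) + L{\left(k{\left(-1 \right)} \right)}} = \frac{1}{3 \left(-8\right) \left(-21\right) - 5 \sqrt{21}} = \frac{1}{\left(-24\right) \left(-21\right) - 5 \sqrt{21}} = \frac{1}{504 - 5 \sqrt{21}}$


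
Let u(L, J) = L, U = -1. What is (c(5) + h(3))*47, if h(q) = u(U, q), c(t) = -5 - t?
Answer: -517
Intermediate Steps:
h(q) = -1
(c(5) + h(3))*47 = ((-5 - 1*5) - 1)*47 = ((-5 - 5) - 1)*47 = (-10 - 1)*47 = -11*47 = -517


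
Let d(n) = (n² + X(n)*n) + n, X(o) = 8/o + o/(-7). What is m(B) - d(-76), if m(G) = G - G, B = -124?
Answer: -34180/7 ≈ -4882.9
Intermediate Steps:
X(o) = 8/o - o/7 (X(o) = 8/o + o*(-⅐) = 8/o - o/7)
d(n) = n + n² + n*(8/n - n/7) (d(n) = (n² + (8/n - n/7)*n) + n = (n² + n*(8/n - n/7)) + n = n + n² + n*(8/n - n/7))
m(G) = 0
m(B) - d(-76) = 0 - (8 + (⅐)*(-76)*(7 + 6*(-76))) = 0 - (8 + (⅐)*(-76)*(7 - 456)) = 0 - (8 + (⅐)*(-76)*(-449)) = 0 - (8 + 34124/7) = 0 - 1*34180/7 = 0 - 34180/7 = -34180/7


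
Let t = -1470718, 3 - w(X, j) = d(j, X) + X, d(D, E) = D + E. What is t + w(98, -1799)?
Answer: -1469112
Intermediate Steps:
w(X, j) = 3 - j - 2*X (w(X, j) = 3 - ((j + X) + X) = 3 - ((X + j) + X) = 3 - (j + 2*X) = 3 + (-j - 2*X) = 3 - j - 2*X)
t + w(98, -1799) = -1470718 + (3 - 1*(-1799) - 2*98) = -1470718 + (3 + 1799 - 196) = -1470718 + 1606 = -1469112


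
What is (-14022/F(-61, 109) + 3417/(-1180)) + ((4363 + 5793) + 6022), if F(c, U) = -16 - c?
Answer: 3743787/236 ≈ 15864.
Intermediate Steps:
(-14022/F(-61, 109) + 3417/(-1180)) + ((4363 + 5793) + 6022) = (-14022/(-16 - 1*(-61)) + 3417/(-1180)) + ((4363 + 5793) + 6022) = (-14022/(-16 + 61) + 3417*(-1/1180)) + (10156 + 6022) = (-14022/45 - 3417/1180) + 16178 = (-14022*1/45 - 3417/1180) + 16178 = (-1558/5 - 3417/1180) + 16178 = -74221/236 + 16178 = 3743787/236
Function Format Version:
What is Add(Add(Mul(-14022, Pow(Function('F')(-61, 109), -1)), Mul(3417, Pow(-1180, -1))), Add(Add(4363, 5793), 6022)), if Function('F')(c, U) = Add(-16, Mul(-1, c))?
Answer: Rational(3743787, 236) ≈ 15864.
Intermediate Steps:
Add(Add(Mul(-14022, Pow(Function('F')(-61, 109), -1)), Mul(3417, Pow(-1180, -1))), Add(Add(4363, 5793), 6022)) = Add(Add(Mul(-14022, Pow(Add(-16, Mul(-1, -61)), -1)), Mul(3417, Pow(-1180, -1))), Add(Add(4363, 5793), 6022)) = Add(Add(Mul(-14022, Pow(Add(-16, 61), -1)), Mul(3417, Rational(-1, 1180))), Add(10156, 6022)) = Add(Add(Mul(-14022, Pow(45, -1)), Rational(-3417, 1180)), 16178) = Add(Add(Mul(-14022, Rational(1, 45)), Rational(-3417, 1180)), 16178) = Add(Add(Rational(-1558, 5), Rational(-3417, 1180)), 16178) = Add(Rational(-74221, 236), 16178) = Rational(3743787, 236)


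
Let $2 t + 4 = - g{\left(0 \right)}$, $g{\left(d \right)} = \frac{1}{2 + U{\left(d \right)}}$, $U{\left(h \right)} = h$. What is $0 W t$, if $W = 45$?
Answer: $0$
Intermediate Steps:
$g{\left(d \right)} = \frac{1}{2 + d}$
$t = - \frac{9}{4}$ ($t = -2 + \frac{\left(-1\right) \frac{1}{2 + 0}}{2} = -2 + \frac{\left(-1\right) \frac{1}{2}}{2} = -2 + \frac{1}{2} \left(- \frac{1}{2}\right) = -2 - \frac{1}{4} = - \frac{9}{4} \approx -2.25$)
$0 W t = 0 \cdot 45 \left(- \frac{9}{4}\right) = 0 \left(- \frac{9}{4}\right) = 0$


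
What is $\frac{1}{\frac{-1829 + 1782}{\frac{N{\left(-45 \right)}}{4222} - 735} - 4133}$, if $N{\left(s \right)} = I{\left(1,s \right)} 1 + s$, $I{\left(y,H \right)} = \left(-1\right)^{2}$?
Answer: $- \frac{1551607}{6412692514} \approx -0.00024196$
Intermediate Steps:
$I{\left(y,H \right)} = 1$
$N{\left(s \right)} = 1 + s$ ($N{\left(s \right)} = 1 \cdot 1 + s = 1 + s$)
$\frac{1}{\frac{-1829 + 1782}{\frac{N{\left(-45 \right)}}{4222} - 735} - 4133} = \frac{1}{\frac{-1829 + 1782}{\frac{1 - 45}{4222} - 735} - 4133} = \frac{1}{- \frac{47}{\left(-44\right) \frac{1}{4222} - 735} - 4133} = \frac{1}{- \frac{47}{- \frac{22}{2111} - 735} - 4133} = \frac{1}{- \frac{47}{- \frac{1551607}{2111}} - 4133} = \frac{1}{\left(-47\right) \left(- \frac{2111}{1551607}\right) - 4133} = \frac{1}{\frac{99217}{1551607} - 4133} = \frac{1}{- \frac{6412692514}{1551607}} = - \frac{1551607}{6412692514}$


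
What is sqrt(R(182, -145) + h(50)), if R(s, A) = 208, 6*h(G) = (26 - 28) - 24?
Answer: sqrt(1833)/3 ≈ 14.271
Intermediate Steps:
h(G) = -13/3 (h(G) = ((26 - 28) - 24)/6 = (-2 - 24)/6 = (1/6)*(-26) = -13/3)
sqrt(R(182, -145) + h(50)) = sqrt(208 - 13/3) = sqrt(611/3) = sqrt(1833)/3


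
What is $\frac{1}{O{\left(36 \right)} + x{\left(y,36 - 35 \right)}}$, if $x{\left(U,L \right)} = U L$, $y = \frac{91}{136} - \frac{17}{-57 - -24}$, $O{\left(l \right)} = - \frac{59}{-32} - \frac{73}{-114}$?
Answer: $\frac{113696}{417079} \approx 0.2726$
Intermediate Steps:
$O{\left(l \right)} = \frac{4531}{1824}$ ($O{\left(l \right)} = \left(-59\right) \left(- \frac{1}{32}\right) - - \frac{73}{114} = \frac{59}{32} + \frac{73}{114} = \frac{4531}{1824}$)
$y = \frac{5315}{4488}$ ($y = 91 \cdot \frac{1}{136} - \frac{17}{-57 + 24} = \frac{91}{136} - \frac{17}{-33} = \frac{91}{136} - - \frac{17}{33} = \frac{91}{136} + \frac{17}{33} = \frac{5315}{4488} \approx 1.1843$)
$x{\left(U,L \right)} = L U$
$\frac{1}{O{\left(36 \right)} + x{\left(y,36 - 35 \right)}} = \frac{1}{\frac{4531}{1824} + \left(36 - 35\right) \frac{5315}{4488}} = \frac{1}{\frac{4531}{1824} + 1 \cdot \frac{5315}{4488}} = \frac{1}{\frac{4531}{1824} + \frac{5315}{4488}} = \frac{1}{\frac{417079}{113696}} = \frac{113696}{417079}$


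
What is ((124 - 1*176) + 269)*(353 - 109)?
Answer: 52948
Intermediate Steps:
((124 - 1*176) + 269)*(353 - 109) = ((124 - 176) + 269)*244 = (-52 + 269)*244 = 217*244 = 52948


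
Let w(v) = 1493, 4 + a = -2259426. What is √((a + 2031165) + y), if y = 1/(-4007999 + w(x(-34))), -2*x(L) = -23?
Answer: I*√3664130398733144046/4006506 ≈ 477.77*I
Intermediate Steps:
a = -2259430 (a = -4 - 2259426 = -2259430)
x(L) = 23/2 (x(L) = -½*(-23) = 23/2)
y = -1/4006506 (y = 1/(-4007999 + 1493) = 1/(-4006506) = -1/4006506 ≈ -2.4959e-7)
√((a + 2031165) + y) = √((-2259430 + 2031165) - 1/4006506) = √(-228265 - 1/4006506) = √(-914545092091/4006506) = I*√3664130398733144046/4006506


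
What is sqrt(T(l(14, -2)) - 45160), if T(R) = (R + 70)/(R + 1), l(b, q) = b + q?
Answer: 3*I*sqrt(847886)/13 ≈ 212.49*I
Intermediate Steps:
T(R) = (70 + R)/(1 + R)
sqrt(T(l(14, -2)) - 45160) = sqrt((70 + (14 - 2))/(1 + (14 - 2)) - 45160) = sqrt((70 + 12)/(1 + 12) - 45160) = sqrt(82/13 - 45160) = sqrt(-586998/13) = 3*I*sqrt(847886)/13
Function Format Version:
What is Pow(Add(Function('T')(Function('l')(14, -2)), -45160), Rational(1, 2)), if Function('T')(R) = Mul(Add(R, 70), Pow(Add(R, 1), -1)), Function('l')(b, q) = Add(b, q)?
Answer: Mul(Rational(3, 13), I, Pow(847886, Rational(1, 2))) ≈ Mul(212.49, I)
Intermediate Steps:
Function('T')(R) = Mul(Pow(Add(1, R), -1), Add(70, R)) (Function('T')(R) = Mul(Add(70, R), Pow(Add(1, R), -1)) = Mul(Pow(Add(1, R), -1), Add(70, R)))
Pow(Add(Function('T')(Function('l')(14, -2)), -45160), Rational(1, 2)) = Pow(Add(Mul(Pow(Add(1, Add(14, -2)), -1), Add(70, Add(14, -2))), -45160), Rational(1, 2)) = Pow(Add(Mul(Pow(Add(1, 12), -1), Add(70, 12)), -45160), Rational(1, 2)) = Pow(Add(Mul(Pow(13, -1), 82), -45160), Rational(1, 2)) = Pow(Add(Mul(Rational(1, 13), 82), -45160), Rational(1, 2)) = Pow(Add(Rational(82, 13), -45160), Rational(1, 2)) = Pow(Rational(-586998, 13), Rational(1, 2)) = Mul(Rational(3, 13), I, Pow(847886, Rational(1, 2)))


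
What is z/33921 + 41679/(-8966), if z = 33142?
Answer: -1116642187/304135686 ≈ -3.6715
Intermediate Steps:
z/33921 + 41679/(-8966) = 33142/33921 + 41679/(-8966) = 33142*(1/33921) + 41679*(-1/8966) = 33142/33921 - 41679/8966 = -1116642187/304135686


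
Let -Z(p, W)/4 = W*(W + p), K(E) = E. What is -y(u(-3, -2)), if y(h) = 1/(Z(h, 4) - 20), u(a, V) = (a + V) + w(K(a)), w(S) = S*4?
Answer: -1/188 ≈ -0.0053191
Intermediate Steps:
w(S) = 4*S
u(a, V) = V + 5*a (u(a, V) = (a + V) + 4*a = (V + a) + 4*a = V + 5*a)
Z(p, W) = -4*W*(W + p)
y(h) = 1/(-84 - 16*h) (y(h) = 1/(-4*4*(4 + h) - 20) = 1/((-64 - 16*h) - 20) = 1/(-84 - 16*h))
-y(u(-3, -2)) = -(-1)/(84 + 16*(-2 + 5*(-3))) = -(-1)/(84 + 16*(-2 - 15)) = -(-1)/(84 + 16*(-17)) = -(-1)/(84 - 272) = -(-1)/(-188) = -(-1)*(-1)/188 = -1*1/188 = -1/188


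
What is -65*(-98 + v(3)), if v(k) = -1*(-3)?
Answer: 6175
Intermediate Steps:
v(k) = 3
-65*(-98 + v(3)) = -65*(-98 + 3) = -65*(-95) = 6175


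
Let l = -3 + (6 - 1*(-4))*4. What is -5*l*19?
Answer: -3515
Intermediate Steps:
l = 37 (l = -3 + (6 + 4)*4 = -3 + 10*4 = -3 + 40 = 37)
-5*l*19 = -5*37*19 = -185*19 = -3515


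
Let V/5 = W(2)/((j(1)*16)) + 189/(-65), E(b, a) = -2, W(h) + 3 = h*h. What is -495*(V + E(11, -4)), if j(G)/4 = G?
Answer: 6779025/832 ≈ 8147.9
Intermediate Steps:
W(h) = -3 + h**2 (W(h) = -3 + h*h = -3 + h**2)
j(G) = 4*G
V = -12031/832 (V = 5*((-3 + 2**2)/(((4*1)*16)) + 189/(-65)) = 5*((-3 + 4)/((4*16)) + 189*(-1/65)) = 5*(1/64 - 189/65) = 5*(-12031/4160) = -12031/832 ≈ -14.460)
-495*(V + E(11, -4)) = -495*(-12031/832 - 2) = -495*(-13695/832) = 6779025/832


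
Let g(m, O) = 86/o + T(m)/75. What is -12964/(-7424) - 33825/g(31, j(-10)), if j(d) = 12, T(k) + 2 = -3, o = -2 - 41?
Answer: 941788471/57536 ≈ 16369.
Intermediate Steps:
o = -43
T(k) = -5 (T(k) = -2 - 3 = -5)
g(m, O) = -31/15 (g(m, O) = 86/(-43) - 5/75 = 86*(-1/43) - 5*1/75 = -2 - 1/15 = -31/15)
-12964/(-7424) - 33825/g(31, j(-10)) = -12964/(-7424) - 33825/(-31/15) = -12964*(-1/7424) - 33825*(-15/31) = 3241/1856 + 507375/31 = 941788471/57536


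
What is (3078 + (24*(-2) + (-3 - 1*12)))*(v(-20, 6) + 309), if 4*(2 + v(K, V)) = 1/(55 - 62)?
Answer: 25913925/28 ≈ 9.2550e+5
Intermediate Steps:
v(K, V) = -57/28 (v(K, V) = -2 + 1/(4*(55 - 62)) = -2 + (¼)/(-7) = -2 + (¼)*(-⅐) = -2 - 1/28 = -57/28)
(3078 + (24*(-2) + (-3 - 1*12)))*(v(-20, 6) + 309) = (3078 + (24*(-2) + (-3 - 1*12)))*(-57/28 + 309) = (3078 + (-48 + (-3 - 12)))*(8595/28) = (3078 + (-48 - 15))*(8595/28) = (3078 - 63)*(8595/28) = 3015*(8595/28) = 25913925/28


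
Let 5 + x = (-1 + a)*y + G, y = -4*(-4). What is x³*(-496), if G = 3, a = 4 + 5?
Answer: -992186496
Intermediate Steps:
a = 9
y = 16
x = 126 (x = -5 + ((-1 + 9)*16 + 3) = -5 + (8*16 + 3) = -5 + (128 + 3) = -5 + 131 = 126)
x³*(-496) = 126³*(-496) = 2000376*(-496) = -992186496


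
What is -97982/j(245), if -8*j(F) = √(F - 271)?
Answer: -391928*I*√26/13 ≈ -1.5373e+5*I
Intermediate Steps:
j(F) = -√(-271 + F)/8 (j(F) = -√(F - 271)/8 = -√(-271 + F)/8)
-97982/j(245) = -97982*(-8/√(-271 + 245)) = -97982*4*I*√26/13 = -391928*I*√26/13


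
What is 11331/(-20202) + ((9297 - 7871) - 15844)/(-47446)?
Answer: -837885/3260218 ≈ -0.25700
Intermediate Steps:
11331/(-20202) + ((9297 - 7871) - 15844)/(-47446) = 11331*(-1/20202) + (1426 - 15844)*(-1/47446) = -3777/6734 - 14418*(-1/47446) = -3777/6734 + 7209/23723 = -837885/3260218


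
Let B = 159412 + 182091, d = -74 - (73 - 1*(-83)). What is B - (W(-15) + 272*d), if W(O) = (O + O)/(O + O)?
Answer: 404062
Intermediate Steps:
d = -230 (d = -74 - (73 + 83) = -74 - 1*156 = -74 - 156 = -230)
W(O) = 1 (W(O) = (2*O)/((2*O)) = (2*O)*(1/(2*O)) = 1)
B = 341503
B - (W(-15) + 272*d) = 341503 - (1 + 272*(-230)) = 341503 - (1 - 62560) = 341503 - 1*(-62559) = 341503 + 62559 = 404062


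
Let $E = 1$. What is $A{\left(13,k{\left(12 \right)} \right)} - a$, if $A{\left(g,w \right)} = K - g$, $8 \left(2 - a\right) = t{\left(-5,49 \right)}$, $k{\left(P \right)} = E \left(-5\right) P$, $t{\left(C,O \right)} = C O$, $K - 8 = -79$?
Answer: $- \frac{933}{8} \approx -116.63$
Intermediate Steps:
$K = -71$ ($K = 8 - 79 = -71$)
$k{\left(P \right)} = - 5 P$ ($k{\left(P \right)} = 1 \left(-5\right) P = - 5 P$)
$a = \frac{261}{8}$ ($a = 2 - \frac{\left(-5\right) 49}{8} = 2 - - \frac{245}{8} = 2 + \frac{245}{8} = \frac{261}{8} \approx 32.625$)
$A{\left(g,w \right)} = -71 - g$
$A{\left(13,k{\left(12 \right)} \right)} - a = \left(-71 - 13\right) - \frac{261}{8} = -84 - \frac{261}{8} = - \frac{933}{8}$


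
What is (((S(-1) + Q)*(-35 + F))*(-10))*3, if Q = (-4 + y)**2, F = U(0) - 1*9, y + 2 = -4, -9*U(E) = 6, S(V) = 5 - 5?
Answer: 134000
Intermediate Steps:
S(V) = 0
U(E) = -2/3 (U(E) = -1/9*6 = -2/3)
y = -6 (y = -2 - 4 = -6)
F = -29/3 (F = -2/3 - 1*9 = -2/3 - 9 = -29/3 ≈ -9.6667)
Q = 100 (Q = (-4 - 6)**2 = (-10)**2 = 100)
(((S(-1) + Q)*(-35 + F))*(-10))*3 = (((0 + 100)*(-35 - 29/3))*(-10))*3 = ((100*(-134/3))*(-10))*3 = -13400/3*(-10)*3 = (134000/3)*3 = 134000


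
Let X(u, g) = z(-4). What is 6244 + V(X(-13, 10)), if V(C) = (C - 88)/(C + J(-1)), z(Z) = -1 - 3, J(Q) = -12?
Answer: 24999/4 ≈ 6249.8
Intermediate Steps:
z(Z) = -4
X(u, g) = -4
V(C) = (-88 + C)/(-12 + C) (V(C) = (C - 88)/(C - 12) = (-88 + C)/(-12 + C))
6244 + V(X(-13, 10)) = 6244 + (-88 - 4)/(-12 - 4) = 6244 - 92/(-16) = 6244 - 1/16*(-92) = 6244 + 23/4 = 24999/4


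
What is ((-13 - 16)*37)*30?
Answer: -32190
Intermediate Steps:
((-13 - 16)*37)*30 = -29*37*30 = -1073*30 = -32190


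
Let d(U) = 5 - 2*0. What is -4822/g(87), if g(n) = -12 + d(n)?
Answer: 4822/7 ≈ 688.86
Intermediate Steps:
d(U) = 5 (d(U) = 5 + 0 = 5)
g(n) = -7 (g(n) = -12 + 5 = -7)
-4822/g(87) = -4822/(-7) = -4822*(-⅐) = 4822/7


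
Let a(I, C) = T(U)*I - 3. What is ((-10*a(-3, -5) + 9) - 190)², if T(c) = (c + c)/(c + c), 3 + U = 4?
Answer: 14641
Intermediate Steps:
U = 1 (U = -3 + 4 = 1)
T(c) = 1 (T(c) = (2*c)/((2*c)) = (2*c)*(1/(2*c)) = 1)
a(I, C) = -3 + I (a(I, C) = 1*I - 3 = I - 3 = -3 + I)
((-10*a(-3, -5) + 9) - 190)² = ((-10*(-3 - 3) + 9) - 190)² = ((-10*(-6) + 9) - 190)² = ((60 + 9) - 190)² = (69 - 190)² = (-121)² = 14641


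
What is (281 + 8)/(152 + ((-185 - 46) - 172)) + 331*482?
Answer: 40044753/251 ≈ 1.5954e+5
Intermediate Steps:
(281 + 8)/(152 + ((-185 - 46) - 172)) + 331*482 = 289/(152 + (-231 - 172)) + 159542 = 289/(152 - 403) + 159542 = 289/(-251) + 159542 = 289*(-1/251) + 159542 = -289/251 + 159542 = 40044753/251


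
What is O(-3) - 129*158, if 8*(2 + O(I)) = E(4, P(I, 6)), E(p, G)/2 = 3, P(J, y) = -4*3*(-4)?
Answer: -81533/4 ≈ -20383.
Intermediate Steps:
P(J, y) = 48 (P(J, y) = -12*(-4) = 48)
E(p, G) = 6 (E(p, G) = 2*3 = 6)
O(I) = -5/4 (O(I) = -2 + (⅛)*6 = -2 + ¾ = -5/4)
O(-3) - 129*158 = -5/4 - 129*158 = -5/4 - 20382 = -81533/4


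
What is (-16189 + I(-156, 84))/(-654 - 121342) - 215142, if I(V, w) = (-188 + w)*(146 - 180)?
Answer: -26246450779/121996 ≈ -2.1514e+5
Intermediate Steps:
I(V, w) = 6392 - 34*w (I(V, w) = (-188 + w)*(-34) = 6392 - 34*w)
(-16189 + I(-156, 84))/(-654 - 121342) - 215142 = (-16189 + (6392 - 34*84))/(-654 - 121342) - 215142 = (-16189 + (6392 - 2856))/(-121996) - 215142 = (-16189 + 3536)*(-1/121996) - 215142 = -12653*(-1/121996) - 215142 = 12653/121996 - 215142 = -26246450779/121996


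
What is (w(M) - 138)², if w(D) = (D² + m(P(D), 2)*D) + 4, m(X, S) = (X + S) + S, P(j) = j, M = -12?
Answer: 11236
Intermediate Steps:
m(X, S) = X + 2*S (m(X, S) = (S + X) + S = X + 2*S)
w(D) = 4 + D² + D*(4 + D) (w(D) = (D² + (D + 2*2)*D) + 4 = (D² + (D + 4)*D) + 4 = (D² + (4 + D)*D) + 4 = (D² + D*(4 + D)) + 4 = 4 + D² + D*(4 + D))
(w(M) - 138)² = ((4 + (-12)² - 12*(4 - 12)) - 138)² = ((4 + 144 - 12*(-8)) - 138)² = ((4 + 144 + 96) - 138)² = (244 - 138)² = 106² = 11236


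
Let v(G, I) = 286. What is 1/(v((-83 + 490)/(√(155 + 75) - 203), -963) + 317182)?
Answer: 1/317468 ≈ 3.1499e-6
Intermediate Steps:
1/(v((-83 + 490)/(√(155 + 75) - 203), -963) + 317182) = 1/(286 + 317182) = 1/317468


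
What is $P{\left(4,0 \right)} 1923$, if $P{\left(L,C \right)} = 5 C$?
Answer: $0$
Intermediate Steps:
$P{\left(4,0 \right)} 1923 = 5 \cdot 0 \cdot 1923 = 0 \cdot 1923 = 0$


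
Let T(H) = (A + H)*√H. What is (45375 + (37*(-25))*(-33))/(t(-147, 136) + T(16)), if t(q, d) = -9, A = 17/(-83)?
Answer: 2099900/1499 ≈ 1400.9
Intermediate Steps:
A = -17/83 (A = 17*(-1/83) = -17/83 ≈ -0.20482)
T(H) = √H*(-17/83 + H) (T(H) = (-17/83 + H)*√H = √H*(-17/83 + H))
(45375 + (37*(-25))*(-33))/(t(-147, 136) + T(16)) = (45375 + (37*(-25))*(-33))/(-9 + √16*(-17/83 + 16)) = (45375 - 925*(-33))/(-9 + 4*(1311/83)) = (45375 + 30525)/(-9 + 5244/83) = 75900/(4497/83) = 75900*(83/4497) = 2099900/1499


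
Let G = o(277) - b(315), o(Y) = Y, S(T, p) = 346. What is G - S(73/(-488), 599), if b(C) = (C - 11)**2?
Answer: -92485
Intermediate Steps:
b(C) = (-11 + C)**2
G = -92139 (G = 277 - (-11 + 315)**2 = 277 - 1*304**2 = 277 - 1*92416 = 277 - 92416 = -92139)
G - S(73/(-488), 599) = -92139 - 1*346 = -92139 - 346 = -92485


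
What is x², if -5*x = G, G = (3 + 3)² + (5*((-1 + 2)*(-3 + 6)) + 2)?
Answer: 2809/25 ≈ 112.36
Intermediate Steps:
G = 53 (G = 6² + (5*(1*3) + 2) = 36 + (5*3 + 2) = 36 + (15 + 2) = 36 + 17 = 53)
x = -53/5 (x = -⅕*53 = -53/5 ≈ -10.600)
x² = (-53/5)² = 2809/25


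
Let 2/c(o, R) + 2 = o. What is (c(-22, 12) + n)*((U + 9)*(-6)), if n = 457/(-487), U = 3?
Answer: 35826/487 ≈ 73.565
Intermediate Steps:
c(o, R) = 2/(-2 + o)
n = -457/487 (n = 457*(-1/487) = -457/487 ≈ -0.93840)
(c(-22, 12) + n)*((U + 9)*(-6)) = (2/(-2 - 22) - 457/487)*((3 + 9)*(-6)) = (2/(-24) - 457/487)*(12*(-6)) = (2*(-1/24) - 457/487)*(-72) = (-1/12 - 457/487)*(-72) = -5971/5844*(-72) = 35826/487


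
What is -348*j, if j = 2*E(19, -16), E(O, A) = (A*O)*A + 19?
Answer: -3398568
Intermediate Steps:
E(O, A) = 19 + O*A² (E(O, A) = O*A² + 19 = 19 + O*A²)
j = 9766 (j = 2*(19 + 19*(-16)²) = 2*(19 + 19*256) = 2*(19 + 4864) = 2*4883 = 9766)
-348*j = -348*9766 = -3398568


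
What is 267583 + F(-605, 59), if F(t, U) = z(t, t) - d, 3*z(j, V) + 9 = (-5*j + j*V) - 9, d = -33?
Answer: 1171880/3 ≈ 3.9063e+5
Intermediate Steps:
z(j, V) = -6 - 5*j/3 + V*j/3 (z(j, V) = -3 + ((-5*j + j*V) - 9)/3 = -3 + ((-5*j + V*j) - 9)/3 = -3 + (-9 - 5*j + V*j)/3 = -3 + (-3 - 5*j/3 + V*j/3) = -6 - 5*j/3 + V*j/3)
F(t, U) = 27 - 5*t/3 + t**2/3 (F(t, U) = (-6 - 5*t/3 + t*t/3) - 1*(-33) = (-6 - 5*t/3 + t**2/3) + 33 = 27 - 5*t/3 + t**2/3)
267583 + F(-605, 59) = 267583 + (27 - 5/3*(-605) + (1/3)*(-605)**2) = 267583 + (27 + 3025/3 + (1/3)*366025) = 267583 + (27 + 3025/3 + 366025/3) = 267583 + 369131/3 = 1171880/3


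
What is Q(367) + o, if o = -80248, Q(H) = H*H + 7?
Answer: 54448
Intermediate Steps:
Q(H) = 7 + H**2 (Q(H) = H**2 + 7 = 7 + H**2)
Q(367) + o = (7 + 367**2) - 80248 = (7 + 134689) - 80248 = 134696 - 80248 = 54448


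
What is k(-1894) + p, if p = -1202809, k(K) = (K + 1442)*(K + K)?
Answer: 509367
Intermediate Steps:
k(K) = 2*K*(1442 + K) (k(K) = (1442 + K)*(2*K) = 2*K*(1442 + K))
k(-1894) + p = 2*(-1894)*(1442 - 1894) - 1202809 = 2*(-1894)*(-452) - 1202809 = 1712176 - 1202809 = 509367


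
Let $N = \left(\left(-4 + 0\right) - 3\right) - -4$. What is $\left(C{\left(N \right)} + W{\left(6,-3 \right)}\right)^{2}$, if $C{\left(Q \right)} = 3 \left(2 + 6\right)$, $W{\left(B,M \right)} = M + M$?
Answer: $324$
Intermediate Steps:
$W{\left(B,M \right)} = 2 M$
$N = -3$ ($N = \left(-4 - 3\right) + 4 = -7 + 4 = -3$)
$C{\left(Q \right)} = 24$ ($C{\left(Q \right)} = 3 \cdot 8 = 24$)
$\left(C{\left(N \right)} + W{\left(6,-3 \right)}\right)^{2} = \left(24 + 2 \left(-3\right)\right)^{2} = \left(24 - 6\right)^{2} = 18^{2} = 324$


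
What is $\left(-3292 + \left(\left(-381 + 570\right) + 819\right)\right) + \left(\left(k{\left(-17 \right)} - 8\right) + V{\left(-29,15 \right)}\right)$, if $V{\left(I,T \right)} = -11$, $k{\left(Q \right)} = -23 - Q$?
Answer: $-2309$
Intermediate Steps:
$\left(-3292 + \left(\left(-381 + 570\right) + 819\right)\right) + \left(\left(k{\left(-17 \right)} - 8\right) + V{\left(-29,15 \right)}\right) = \left(-3292 + \left(\left(-381 + 570\right) + 819\right)\right) - 25 = \left(-3292 + \left(189 + 819\right)\right) + \left(\left(\left(-23 + 17\right) - 8\right) - 11\right) = \left(-3292 + 1008\right) - 25 = -2284 - 25 = -2309$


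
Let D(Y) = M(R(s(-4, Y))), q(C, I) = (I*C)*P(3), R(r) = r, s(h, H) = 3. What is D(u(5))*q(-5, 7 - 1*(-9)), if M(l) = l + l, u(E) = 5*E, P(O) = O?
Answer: -1440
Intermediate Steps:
q(C, I) = 3*C*I (q(C, I) = (I*C)*3 = (C*I)*3 = 3*C*I)
M(l) = 2*l
D(Y) = 6 (D(Y) = 2*3 = 6)
D(u(5))*q(-5, 7 - 1*(-9)) = 6*(3*(-5)*(7 - 1*(-9))) = 6*(3*(-5)*(7 + 9)) = 6*(3*(-5)*16) = 6*(-240) = -1440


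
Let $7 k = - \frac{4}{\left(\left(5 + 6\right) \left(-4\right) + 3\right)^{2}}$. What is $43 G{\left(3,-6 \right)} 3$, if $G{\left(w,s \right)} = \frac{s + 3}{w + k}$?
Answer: $- \frac{4553829}{35297} \approx -129.01$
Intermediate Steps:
$k = - \frac{4}{11767}$ ($k = \frac{\left(-4\right) \frac{1}{\left(\left(5 + 6\right) \left(-4\right) + 3\right)^{2}}}{7} = \frac{\left(-4\right) \frac{1}{\left(11 \left(-4\right) + 3\right)^{2}}}{7} = \frac{\left(-4\right) \frac{1}{\left(-44 + 3\right)^{2}}}{7} = \frac{\left(-4\right) \frac{1}{\left(-41\right)^{2}}}{7} = \frac{\left(-4\right) \frac{1}{1681}}{7} = \frac{1}{7} \left(- \frac{4}{1681}\right) = - \frac{4}{11767} \approx -0.00033993$)
$G{\left(w,s \right)} = \frac{3 + s}{- \frac{4}{11767} + w}$ ($G{\left(w,s \right)} = \frac{s + 3}{w - \frac{4}{11767}} = \frac{3 + s}{- \frac{4}{11767} + w}$)
$43 G{\left(3,-6 \right)} 3 = 43 \frac{11767 \left(3 - 6\right)}{-4 + 11767 \cdot 3} \cdot 3 = 43 \cdot 11767 \frac{1}{-4 + 35301} \left(-3\right) 3 = 43 \cdot 11767 \cdot \frac{1}{35297} \left(-3\right) 3 = 43 \left(- \frac{35301}{35297}\right) 3 = \left(- \frac{1517943}{35297}\right) 3 = - \frac{4553829}{35297}$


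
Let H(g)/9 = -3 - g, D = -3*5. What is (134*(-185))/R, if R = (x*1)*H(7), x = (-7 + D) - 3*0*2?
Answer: -2479/198 ≈ -12.520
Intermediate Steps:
D = -15
H(g) = -27 - 9*g (H(g) = 9*(-3 - g) = -27 - 9*g)
x = -22 (x = (-7 - 15) - 3*0*2 = -22 + 0*2 = -22 + 0 = -22)
R = 1980 (R = (-22*1)*(-27 - 9*7) = -22*(-27 - 63) = -22*(-90) = 1980)
(134*(-185))/R = (134*(-185))/1980 = -24790*1/1980 = -2479/198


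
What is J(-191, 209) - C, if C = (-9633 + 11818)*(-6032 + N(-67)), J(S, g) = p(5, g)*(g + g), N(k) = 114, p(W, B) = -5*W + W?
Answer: 12922470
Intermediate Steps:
p(W, B) = -4*W
J(S, g) = -40*g (J(S, g) = (-4*5)*(g + g) = -40*g)
C = -12930830 (C = (-9633 + 11818)*(-6032 + 114) = 2185*(-5918) = -12930830)
J(-191, 209) - C = -40*209 - 1*(-12930830) = -8360 + 12930830 = 12922470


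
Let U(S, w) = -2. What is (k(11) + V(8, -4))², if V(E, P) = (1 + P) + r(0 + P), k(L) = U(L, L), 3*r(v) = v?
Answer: 361/9 ≈ 40.111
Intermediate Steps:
r(v) = v/3
k(L) = -2
V(E, P) = 1 + 4*P/3 (V(E, P) = (1 + P) + (0 + P)/3 = (1 + P) + P/3 = 1 + 4*P/3)
(k(11) + V(8, -4))² = (-2 + (1 + (4/3)*(-4)))² = (-2 + (1 - 16/3))² = (-2 - 13/3)² = (-19/3)² = 361/9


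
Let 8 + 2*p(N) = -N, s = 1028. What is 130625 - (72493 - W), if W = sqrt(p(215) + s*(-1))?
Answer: 58132 + I*sqrt(4558)/2 ≈ 58132.0 + 33.756*I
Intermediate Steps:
p(N) = -4 - N/2 (p(N) = -4 + (-N)/2 = -4 - N/2)
W = I*sqrt(4558)/2 (W = sqrt((-4 - 1/2*215) + 1028*(-1)) = sqrt((-4 - 215/2) - 1028) = sqrt(-223/2 - 1028) = sqrt(-2279/2) = I*sqrt(4558)/2 ≈ 33.756*I)
130625 - (72493 - W) = 130625 - (72493 - I*sqrt(4558)/2) = 130625 + (-72493 + I*sqrt(4558)/2) = 58132 + I*sqrt(4558)/2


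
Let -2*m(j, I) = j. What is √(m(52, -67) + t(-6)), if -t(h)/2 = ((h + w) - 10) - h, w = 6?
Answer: 3*I*√2 ≈ 4.2426*I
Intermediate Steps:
t(h) = 8 (t(h) = -2*(((h + 6) - 10) - h) = -2*(((6 + h) - 10) - h) = -2*((-4 + h) - h) = -2*(-4) = 8)
m(j, I) = -j/2
√(m(52, -67) + t(-6)) = √(-½*52 + 8) = √(-26 + 8) = √(-18) = 3*I*√2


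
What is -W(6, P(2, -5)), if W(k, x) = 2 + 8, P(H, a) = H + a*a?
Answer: -10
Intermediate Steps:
P(H, a) = H + a²
W(k, x) = 10
-W(6, P(2, -5)) = -1*10 = -10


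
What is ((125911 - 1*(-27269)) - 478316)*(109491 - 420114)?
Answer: 100994719728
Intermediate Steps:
((125911 - 1*(-27269)) - 478316)*(109491 - 420114) = ((125911 + 27269) - 478316)*(-310623) = (153180 - 478316)*(-310623) = -325136*(-310623) = 100994719728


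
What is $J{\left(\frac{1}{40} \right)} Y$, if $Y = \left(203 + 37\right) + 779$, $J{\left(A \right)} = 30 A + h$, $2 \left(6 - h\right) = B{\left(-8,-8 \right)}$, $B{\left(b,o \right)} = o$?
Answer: $\frac{43817}{4} \approx 10954.0$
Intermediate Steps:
$h = 10$ ($h = 6 - -4 = 6 + 4 = 10$)
$J{\left(A \right)} = 10 + 30 A$ ($J{\left(A \right)} = 30 A + 10 = 10 + 30 A$)
$Y = 1019$ ($Y = 240 + 779 = 1019$)
$J{\left(\frac{1}{40} \right)} Y = \left(10 + \frac{30}{40}\right) 1019 = \left(10 + 30 \cdot \frac{1}{40}\right) 1019 = \left(10 + \frac{3}{4}\right) 1019 = \frac{43}{4} \cdot 1019 = \frac{43817}{4}$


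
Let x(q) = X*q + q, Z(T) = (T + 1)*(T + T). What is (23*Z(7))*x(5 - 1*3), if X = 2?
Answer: 15456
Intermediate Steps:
Z(T) = 2*T*(1 + T) (Z(T) = (1 + T)*(2*T) = 2*T*(1 + T))
x(q) = 3*q (x(q) = 2*q + q = 3*q)
(23*Z(7))*x(5 - 1*3) = (23*(2*7*(1 + 7)))*(3*(5 - 1*3)) = (23*(2*7*8))*(3*(5 - 3)) = (23*112)*(3*2) = 2576*6 = 15456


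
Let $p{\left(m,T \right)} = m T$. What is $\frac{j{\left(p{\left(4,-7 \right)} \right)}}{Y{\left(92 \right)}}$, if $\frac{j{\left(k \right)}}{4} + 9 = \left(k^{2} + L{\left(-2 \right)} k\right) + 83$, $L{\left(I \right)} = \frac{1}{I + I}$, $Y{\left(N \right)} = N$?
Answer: $\frac{865}{23} \approx 37.609$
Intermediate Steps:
$p{\left(m,T \right)} = T m$
$L{\left(I \right)} = \frac{1}{2 I}$
$j{\left(k \right)} = 296 - k + 4 k^{2}$ ($j{\left(k \right)} = -36 + 4 \left(\left(k^{2} + \frac{1}{2 \left(-2\right)} k\right) + 83\right) = -36 + 4 \left(\left(k^{2} + \frac{1}{2} \left(- \frac{1}{2}\right) k\right) + 83\right) = -36 + 4 \left(\left(k^{2} - \frac{k}{4}\right) + 83\right) = -36 + 4 \left(83 + k^{2} - \frac{k}{4}\right) = -36 + \left(332 - k + 4 k^{2}\right) = 296 - k + 4 k^{2}$)
$\frac{j{\left(p{\left(4,-7 \right)} \right)}}{Y{\left(92 \right)}} = \frac{296 - \left(-7\right) 4 + 4 \left(\left(-7\right) 4\right)^{2}}{92} = \left(296 - -28 + 4 \left(-28\right)^{2}\right) \frac{1}{92} = \left(296 + 28 + 4 \cdot 784\right) \frac{1}{92} = \left(296 + 28 + 3136\right) \frac{1}{92} = 3460 \cdot \frac{1}{92} = \frac{865}{23}$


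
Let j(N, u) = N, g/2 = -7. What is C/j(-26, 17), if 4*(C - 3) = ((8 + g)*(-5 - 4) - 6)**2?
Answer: -579/26 ≈ -22.269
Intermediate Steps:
g = -14 (g = 2*(-7) = -14)
C = 579 (C = 3 + ((8 - 14)*(-5 - 4) - 6)**2/4 = 3 + (-6*(-9) - 6)**2/4 = 3 + (54 - 6)**2/4 = 3 + (1/4)*48**2 = 3 + (1/4)*2304 = 3 + 576 = 579)
C/j(-26, 17) = 579/(-26) = 579*(-1/26) = -579/26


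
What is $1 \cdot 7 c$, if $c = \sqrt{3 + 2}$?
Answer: $7 \sqrt{5} \approx 15.652$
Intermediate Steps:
$c = \sqrt{5} \approx 2.2361$
$1 \cdot 7 c = 1 \cdot 7 \sqrt{5} = 7 \sqrt{5}$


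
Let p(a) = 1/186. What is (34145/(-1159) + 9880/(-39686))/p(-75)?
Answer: -127087233270/22998037 ≈ -5526.0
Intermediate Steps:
p(a) = 1/186
(34145/(-1159) + 9880/(-39686))/p(-75) = (34145/(-1159) + 9880/(-39686))/(1/186) = (34145*(-1/1159) + 9880*(-1/39686))*186 = (-34145/1159 - 4940/19843)*186 = -683264695/22998037*186 = -127087233270/22998037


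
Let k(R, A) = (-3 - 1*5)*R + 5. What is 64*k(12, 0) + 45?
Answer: -5779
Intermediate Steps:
k(R, A) = 5 - 8*R (k(R, A) = (-3 - 5)*R + 5 = -8*R + 5 = 5 - 8*R)
64*k(12, 0) + 45 = 64*(5 - 8*12) + 45 = 64*(5 - 96) + 45 = 64*(-91) + 45 = -5824 + 45 = -5779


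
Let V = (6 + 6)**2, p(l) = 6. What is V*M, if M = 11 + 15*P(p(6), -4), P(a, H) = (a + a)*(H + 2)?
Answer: -50256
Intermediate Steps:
P(a, H) = 2*a*(2 + H) (P(a, H) = (2*a)*(2 + H) = 2*a*(2 + H))
V = 144 (V = 12**2 = 144)
M = -349 (M = 11 + 15*(2*6*(2 - 4)) = 11 + 15*(2*6*(-2)) = 11 + 15*(-24) = 11 - 360 = -349)
V*M = 144*(-349) = -50256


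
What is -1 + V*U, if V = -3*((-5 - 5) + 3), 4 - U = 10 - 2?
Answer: -85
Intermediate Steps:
U = -4 (U = 4 - (10 - 2) = 4 - 1*8 = 4 - 8 = -4)
V = 21 (V = -3*(-10 + 3) = -3*(-7) = 21)
-1 + V*U = -1 + 21*(-4) = -1 - 84 = -85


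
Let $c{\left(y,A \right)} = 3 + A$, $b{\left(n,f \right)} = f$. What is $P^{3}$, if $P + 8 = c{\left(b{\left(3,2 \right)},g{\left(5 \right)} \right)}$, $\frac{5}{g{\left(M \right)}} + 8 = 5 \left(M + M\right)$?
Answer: $- \frac{8615125}{74088} \approx -116.28$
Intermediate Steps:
$g{\left(M \right)} = \frac{5}{-8 + 10 M}$ ($g{\left(M \right)} = \frac{5}{-8 + 5 \left(M + M\right)} = \frac{5}{-8 + 5 \cdot 2 M} = \frac{5}{-8 + 10 M}$)
$P = - \frac{205}{42}$ ($P = -8 + \left(3 + \frac{5}{2 \left(-4 + 5 \cdot 5\right)}\right) = -8 + \left(3 + \frac{5}{2 \left(-4 + 25\right)}\right) = -8 + \left(3 + \frac{5}{2 \cdot 21}\right) = -8 + \left(3 + \frac{5}{2} \cdot \frac{1}{21}\right) = -8 + \left(3 + \frac{5}{42}\right) = -8 + \frac{131}{42} = - \frac{205}{42} \approx -4.881$)
$P^{3} = \left(- \frac{205}{42}\right)^{3} = - \frac{8615125}{74088}$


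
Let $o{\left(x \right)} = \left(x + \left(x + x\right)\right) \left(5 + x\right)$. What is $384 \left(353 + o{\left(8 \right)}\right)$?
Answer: $255360$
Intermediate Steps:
$o{\left(x \right)} = 3 x \left(5 + x\right)$ ($o{\left(x \right)} = \left(x + 2 x\right) \left(5 + x\right) = 3 x \left(5 + x\right)$)
$384 \left(353 + o{\left(8 \right)}\right) = 384 \left(353 + 3 \cdot 8 \left(5 + 8\right)\right) = 384 \left(353 + 3 \cdot 8 \cdot 13\right) = 384 \left(353 + 312\right) = 384 \cdot 665 = 255360$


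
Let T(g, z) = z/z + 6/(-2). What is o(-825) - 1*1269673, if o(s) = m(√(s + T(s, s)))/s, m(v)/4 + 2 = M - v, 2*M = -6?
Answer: -209496041/165 + 4*I*√827/825 ≈ -1.2697e+6 + 0.13943*I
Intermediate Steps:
T(g, z) = -2 (T(g, z) = 1 + 6*(-½) = 1 - 3 = -2)
M = -3 (M = (½)*(-6) = -3)
m(v) = -20 - 4*v (m(v) = -8 + 4*(-3 - v) = -8 + (-12 - 4*v) = -20 - 4*v)
o(s) = (-20 - 4*√(-2 + s))/s (o(s) = (-20 - 4*√(s - 2))/s = (-20 - 4*√(-2 + s))/s)
o(-825) - 1*1269673 = 4*(-5 - √(-2 - 825))/(-825) - 1*1269673 = 4*(-1/825)*(-5 - √(-827)) - 1269673 = 4*(-1/825)*(-5 - I*√827) - 1269673 = (4/165 + 4*I*√827/825) - 1269673 = -209496041/165 + 4*I*√827/825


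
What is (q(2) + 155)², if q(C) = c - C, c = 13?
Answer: 27556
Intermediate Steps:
q(C) = 13 - C
(q(2) + 155)² = ((13 - 1*2) + 155)² = ((13 - 2) + 155)² = (11 + 155)² = 166² = 27556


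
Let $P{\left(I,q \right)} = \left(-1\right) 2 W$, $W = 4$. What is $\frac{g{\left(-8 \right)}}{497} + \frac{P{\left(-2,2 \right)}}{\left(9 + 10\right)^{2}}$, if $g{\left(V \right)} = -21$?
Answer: $- \frac{1651}{25631} \approx -0.064414$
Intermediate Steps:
$P{\left(I,q \right)} = -8$ ($P{\left(I,q \right)} = \left(-1\right) 2 \cdot 4 = \left(-2\right) 4 = -8$)
$\frac{g{\left(-8 \right)}}{497} + \frac{P{\left(-2,2 \right)}}{\left(9 + 10\right)^{2}} = - \frac{21}{497} - \frac{8}{\left(9 + 10\right)^{2}} = \left(-21\right) \frac{1}{497} - \frac{8}{19^{2}} = - \frac{3}{71} - \frac{8}{361} = - \frac{1651}{25631}$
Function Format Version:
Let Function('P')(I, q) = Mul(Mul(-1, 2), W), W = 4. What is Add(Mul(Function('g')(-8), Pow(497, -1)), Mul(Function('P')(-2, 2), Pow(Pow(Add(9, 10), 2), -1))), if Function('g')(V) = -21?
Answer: Rational(-1651, 25631) ≈ -0.064414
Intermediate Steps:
Function('P')(I, q) = -8 (Function('P')(I, q) = Mul(Mul(-1, 2), 4) = Mul(-2, 4) = -8)
Add(Mul(Function('g')(-8), Pow(497, -1)), Mul(Function('P')(-2, 2), Pow(Pow(Add(9, 10), 2), -1))) = Add(Mul(-21, Pow(497, -1)), Mul(-8, Pow(Pow(Add(9, 10), 2), -1))) = Add(Mul(-21, Rational(1, 497)), Mul(-8, Pow(Pow(19, 2), -1))) = Add(Rational(-3, 71), Mul(-8, Pow(361, -1))) = Add(Rational(-3, 71), Mul(-8, Rational(1, 361))) = Add(Rational(-3, 71), Rational(-8, 361)) = Rational(-1651, 25631)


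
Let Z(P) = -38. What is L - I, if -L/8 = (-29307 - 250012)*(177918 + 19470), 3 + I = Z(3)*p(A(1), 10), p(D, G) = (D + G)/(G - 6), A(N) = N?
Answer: 882147500567/2 ≈ 4.4107e+11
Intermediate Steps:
p(D, G) = (D + G)/(-6 + G)
I = -215/2 (I = -3 - 38*(1 + 10)/(-6 + 10) = -3 - 38*11/4 = -3 - 209/2 = -215/2 ≈ -107.50)
L = 441073750176 (L = -8*(-29307 - 250012)*(177918 + 19470) = -(-2234552)*197388 = -8*(-55134218772) = 441073750176)
L - I = 441073750176 - 1*(-215/2) = 441073750176 + 215/2 = 882147500567/2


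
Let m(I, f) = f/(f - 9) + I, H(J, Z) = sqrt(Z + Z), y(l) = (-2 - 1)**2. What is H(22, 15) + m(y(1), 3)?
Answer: 17/2 + sqrt(30) ≈ 13.977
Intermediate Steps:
y(l) = 9 (y(l) = (-3)**2 = 9)
H(J, Z) = sqrt(2)*sqrt(Z) (H(J, Z) = sqrt(2*Z) = sqrt(2)*sqrt(Z))
m(I, f) = I + f/(-9 + f) (m(I, f) = f/(-9 + f) + I = I + f/(-9 + f))
H(22, 15) + m(y(1), 3) = sqrt(2)*sqrt(15) + (3 - 9*9 + 9*3)/(-9 + 3) = sqrt(30) + (3 - 81 + 27)/(-6) = sqrt(30) - 1/6*(-51) = sqrt(30) + 17/2 = 17/2 + sqrt(30)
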